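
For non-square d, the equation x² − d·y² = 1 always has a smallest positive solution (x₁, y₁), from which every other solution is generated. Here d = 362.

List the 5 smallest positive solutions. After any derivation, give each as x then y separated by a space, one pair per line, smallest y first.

√362 = [19; 38, …], period ℓ=1 (odd) → k=1
a_0=19:  p_0=19·1+0=19,  q_0=19·0+1=1
a_1=38:  p_1=38·19+1=723,  q_1=38·1+0=38
fundamental: x₁=723, y₁=38  (since 522729 − 362·1444 = 1)
n=2: (723,38)∘(723,38) = (723·723+362·38·38, 723·38+38·723) = (1045457,54948)
n=3: (1045457,54948)∘(723,38) = (723·1045457+362·38·54948, 723·54948+38·1045457) = (1511730099,79454770)
n=4: (1511730099,79454770)∘(723,38) = (723·1511730099+362·38·79454770, 723·79454770+38·1511730099) = (2185960677697,114891542472)
n=5: (2185960677697,114891542472)∘(723,38) = (723·2185960677697+362·38·114891542472, 723·114891542472+38·2185960677697) = (3160897628219763,166133090959742)

723 38
1045457 54948
1511730099 79454770
2185960677697 114891542472
3160897628219763 166133090959742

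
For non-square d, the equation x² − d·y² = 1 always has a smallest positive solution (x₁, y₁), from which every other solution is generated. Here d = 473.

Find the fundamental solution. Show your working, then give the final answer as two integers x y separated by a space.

√473 → a₀=21, period (1,2,1,42); ℓ=4 even so k=3
step 0: (21, 1)  from 21·(1,0) + (0,1)
…
step 2: (65, 3)  from 2·(22,1) + (21,1)
step 3: (87, 4)  from 1·(65,3) + (22,1)
fundamental: x₁=87, y₁=4  (since 7569 − 473·16 = 1)

87 4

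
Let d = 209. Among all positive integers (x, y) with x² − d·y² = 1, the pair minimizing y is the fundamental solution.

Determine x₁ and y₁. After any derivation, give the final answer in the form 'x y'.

√209 → a₀=14, period (2,5,3,2,3,5,2,28); ℓ=8 even so k=7
a_0=14:  p_0=14·1+0=14,  q_0=14·0+1=1
a_1=2:  p_1=2·14+1=29,  q_1=2·1+0=2
a_2=5:  p_2=5·29+14=159,  q_2=5·2+1=11
a_3=3:  p_3=3·159+29=506,  q_3=3·11+2=35
a_4=2:  p_4=2·506+159=1171,  q_4=2·35+11=81
a_5=3:  p_5=3·1171+506=4019,  q_5=3·81+35=278
a_6=5:  p_6=5·4019+1171=21266,  q_6=5·278+81=1471
a_7=2:  p_7=2·21266+4019=46551,  q_7=2·1471+278=3220
(x₁, y₁) = (46551, 3220);  46551² − 209·3220² = 1 ✓

46551 3220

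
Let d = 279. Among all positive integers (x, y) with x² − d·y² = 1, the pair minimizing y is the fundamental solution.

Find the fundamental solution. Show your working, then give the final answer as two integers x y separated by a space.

1520 91

√279 → a₀=16, period (1,2,2,1,2,2,1,32); ℓ=8 even so k=7
a_0=16:  p_0=16·1+0=16,  q_0=16·0+1=1
…
a_5=2:  p_5=2·167+117=451,  q_5=2·10+7=27
a_6=2:  p_6=2·451+167=1069,  q_6=2·27+10=64
a_7=1:  p_7=1·1069+451=1520,  q_7=1·64+27=91
fundamental: x₁=1520, y₁=91  (since 2310400 − 279·8281 = 1)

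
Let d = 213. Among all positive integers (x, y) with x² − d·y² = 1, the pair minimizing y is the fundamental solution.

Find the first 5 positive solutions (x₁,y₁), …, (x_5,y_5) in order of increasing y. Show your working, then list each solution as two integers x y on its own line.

[14; 1,1,2,6,1,8,1,6,2,1,1,28] for √213; ℓ=12 ⇒ convergent index 11
i=0: a=14 ⇒ p=14, q=1
…
i=2: a=1 ⇒ p=29, q=2
…
i=4: a=6 ⇒ p=467, q=32
…
i=6: a=8 ⇒ p=4787, q=328
i=7: a=1 ⇒ p=5327, q=365
i=8: a=6 ⇒ p=36749, q=2518
i=9: a=2 ⇒ p=78825, q=5401
i=10: a=1 ⇒ p=115574, q=7919
i=11: a=1 ⇒ p=194399, q=13320
→ (194399, 13320).  Check: 194399²=37790971201, 213·13320²=37790971200, difference 1.
n=2: (194399,13320)∘(194399,13320) = (194399·194399+213·13320·13320, 194399·13320+13320·194399) = (75581942401,5178789360)
n=3: (75581942401,5178789360)∘(194399,13320) = (194399·75581942401+213·13320·5178789360, 194399·5178789360+13320·75581942401) = (29386108041429599,2013502945575960)
n=4: (29386108041429599,2013502945575960)∘(194399,13320) = (194399·29386108041429599+213·13320·2013502945575960, 194399·2013502945575960+13320·29386108041429599) = (11425260034216163289601,782845918228863306720)
n=5: (11425260034216163289601,782845918228863306720)∘(194399,13320) = (194399·11425260034216163289601+213·13320·782845918228863306720, 194399·782845918228863306720+13320·11425260034216163289601) = (4442118250753789746628859999,304368927313532092980546600)

194399 13320
75581942401 5178789360
29386108041429599 2013502945575960
11425260034216163289601 782845918228863306720
4442118250753789746628859999 304368927313532092980546600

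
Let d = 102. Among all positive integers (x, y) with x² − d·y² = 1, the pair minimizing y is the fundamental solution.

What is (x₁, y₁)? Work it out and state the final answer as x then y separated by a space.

√102 = [10; 10,20, …], period ℓ=2 (even) → k=1
k=0  a_k=10  p_k/q_k = 10/1
k=1  a_k=10  p_k/q_k = 101/10
fundamental: x₁=101, y₁=10  (since 10201 − 102·100 = 1)

101 10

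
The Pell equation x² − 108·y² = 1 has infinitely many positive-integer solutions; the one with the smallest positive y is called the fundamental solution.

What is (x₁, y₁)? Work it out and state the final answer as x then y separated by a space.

1351 130

d=108: √d = [10; 2,1,1,4,1,1,2,20] (ℓ=8, even), read p_7/q_7
i=0: a=10 ⇒ p=10, q=1
…
i=5: a=1 ⇒ p=291, q=28
i=6: a=1 ⇒ p=530, q=51
i=7: a=2 ⇒ p=1351, q=130
→ (1351, 130).  Check: 1351²=1825201, 108·130²=1825200, difference 1.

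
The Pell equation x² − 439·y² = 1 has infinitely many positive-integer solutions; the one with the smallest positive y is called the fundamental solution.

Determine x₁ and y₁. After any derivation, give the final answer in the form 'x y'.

440 21

√439 = [20; 1,19,1,40, …], period ℓ=4 (even) → k=3
a_0=20:  p_0=20·1+0=20,  q_0=20·0+1=1
a_1=1:  p_1=1·20+1=21,  q_1=1·1+0=1
a_2=19:  p_2=19·21+20=419,  q_2=19·1+1=20
a_3=1:  p_3=1·419+21=440,  q_3=1·20+1=21
→ (440, 21).  Check: 440²=193600, 439·21²=193599, difference 1.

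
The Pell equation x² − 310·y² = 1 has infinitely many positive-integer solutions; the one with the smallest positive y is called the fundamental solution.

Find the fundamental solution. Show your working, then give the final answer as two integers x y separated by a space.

[17; 1,1,1,1,5,…,1,1,34] for √310; ℓ=16 ⇒ convergent index 15
i=0: a=17 ⇒ p=17, q=1
i=1: a=1 ⇒ p=18, q=1
i=2: a=1 ⇒ p=35, q=2
i=3: a=1 ⇒ p=53, q=3
i=4: a=1 ⇒ p=88, q=5
…
i=6: a=3 ⇒ p=1567, q=89
…
i=8: a=2 ⇒ p=5687, q=323
i=9: a=1 ⇒ p=7747, q=440
i=10: a=3 ⇒ p=28928, q=1643
…
i=12: a=1 ⇒ p=181315, q=10298
…
i=14: a=1 ⇒ p=515017, q=29251
i=15: a=1 ⇒ p=848719, q=48204
(x₁, y₁) = (848719, 48204);  848719² − 310·48204² = 1 ✓

848719 48204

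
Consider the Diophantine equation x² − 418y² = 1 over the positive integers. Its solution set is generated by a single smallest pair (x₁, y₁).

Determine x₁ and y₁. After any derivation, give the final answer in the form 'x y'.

33857 1656

[20; 2,4,20,4,2,40] for √418; ℓ=6 ⇒ convergent index 5
i=0: a=20 ⇒ p=20, q=1
i=1: a=2 ⇒ p=41, q=2
…
i=4: a=4 ⇒ p=15068, q=737
i=5: a=2 ⇒ p=33857, q=1656
(x₁, y₁) = (33857, 1656);  33857² − 418·1656² = 1 ✓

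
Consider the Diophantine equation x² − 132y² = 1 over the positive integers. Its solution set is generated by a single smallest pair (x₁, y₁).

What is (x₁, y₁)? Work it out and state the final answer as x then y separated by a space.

d=132: √d = [11; 2,22] (ℓ=2, even), read p_1/q_1
step 0: (11, 1)  from 11·(1,0) + (0,1)
step 1: (23, 2)  from 2·(11,1) + (1,0)
fundamental: x₁=23, y₁=2  (since 529 − 132·4 = 1)

23 2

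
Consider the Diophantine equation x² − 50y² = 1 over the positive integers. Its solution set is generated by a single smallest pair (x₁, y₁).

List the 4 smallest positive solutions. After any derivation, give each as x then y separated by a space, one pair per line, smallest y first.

99 14
19601 2772
3880899 548842
768398401 108667944

[7; 14] for √50; ℓ=1 ⇒ convergent index 1
a_0=7:  p_0=7·1+0=7,  q_0=7·0+1=1
a_1=14:  p_1=14·7+1=99,  q_1=14·1+0=14
fundamental: x₁=99, y₁=14  (since 9801 − 50·196 = 1)
k=2:  x_2 = 99·99+50·14·14 = 19601,  y_2 = 99·14+14·99 = 2772
k=3:  x_3 = 99·19601+50·14·2772 = 3880899,  y_3 = 99·2772+14·19601 = 548842
k=4:  x_4 = 99·3880899+50·14·548842 = 768398401,  y_4 = 99·548842+14·3880899 = 108667944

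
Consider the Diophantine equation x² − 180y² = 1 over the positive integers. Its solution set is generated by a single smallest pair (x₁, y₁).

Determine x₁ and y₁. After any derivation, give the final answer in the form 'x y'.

d=180: √d = [13; 2,2,2,26] (ℓ=4, even), read p_3/q_3
i=0: a=13 ⇒ p=13, q=1
i=1: a=2 ⇒ p=27, q=2
i=2: a=2 ⇒ p=67, q=5
i=3: a=2 ⇒ p=161, q=12
→ (161, 12).  Check: 161²=25921, 180·12²=25920, difference 1.

161 12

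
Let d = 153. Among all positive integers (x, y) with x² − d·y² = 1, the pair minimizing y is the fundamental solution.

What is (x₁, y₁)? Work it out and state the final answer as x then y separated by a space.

2177 176

d=153: √d = [12; 2,1,2,2,2,1,2,24] (ℓ=8, even), read p_7/q_7
step 0: (12, 1)  from 12·(1,0) + (0,1)
…
step 4: (235, 19)  from 2·(99,8) + (37,3)
step 5: (569, 46)  from 2·(235,19) + (99,8)
step 6: (804, 65)  from 1·(569,46) + (235,19)
step 7: (2177, 176)  from 2·(804,65) + (569,46)
(x₁, y₁) = (2177, 176);  2177² − 153·176² = 1 ✓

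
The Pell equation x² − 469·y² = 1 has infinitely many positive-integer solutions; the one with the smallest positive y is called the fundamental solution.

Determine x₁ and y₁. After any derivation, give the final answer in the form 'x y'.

d=469: √d = [21; 1,1,1,10,6,10,1,1,1,42] (ℓ=10, even), read p_9/q_9
i=0: a=21 ⇒ p=21, q=1
i=1: a=1 ⇒ p=22, q=1
i=2: a=1 ⇒ p=43, q=2
i=3: a=1 ⇒ p=65, q=3
i=4: a=10 ⇒ p=693, q=32
i=5: a=6 ⇒ p=4223, q=195
i=6: a=10 ⇒ p=42923, q=1982
i=7: a=1 ⇒ p=47146, q=2177
i=8: a=1 ⇒ p=90069, q=4159
i=9: a=1 ⇒ p=137215, q=6336
(x₁, y₁) = (137215, 6336);  137215² − 469·6336² = 1 ✓

137215 6336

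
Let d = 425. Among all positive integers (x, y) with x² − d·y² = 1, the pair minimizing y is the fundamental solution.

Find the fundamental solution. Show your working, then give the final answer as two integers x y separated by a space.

d=425: √d = [20; 1,1,1,1,1,1,40] (ℓ=7, odd), read p_13/q_13
i=0: a=20 ⇒ p=20, q=1
i=1: a=1 ⇒ p=21, q=1
i=2: a=1 ⇒ p=41, q=2
…
i=5: a=1 ⇒ p=165, q=8
i=6: a=1 ⇒ p=268, q=13
…
i=12: a=1 ⇒ p=88420, q=4289
i=13: a=1 ⇒ p=143649, q=6968
fundamental: x₁=143649, y₁=6968  (since 20635035201 − 425·48553024 = 1)

143649 6968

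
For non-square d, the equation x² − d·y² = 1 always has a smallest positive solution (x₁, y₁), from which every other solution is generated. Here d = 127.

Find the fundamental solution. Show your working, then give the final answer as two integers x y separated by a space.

4730624 419775

√127 → a₀=11, period (3,1,2,2,7,11,7,2,2,1,3,22); ℓ=12 even so k=11
step 0: (11, 1)  from 11·(1,0) + (0,1)
step 1: (34, 3)  from 3·(11,1) + (1,0)
step 2: (45, 4)  from 1·(34,3) + (11,1)
step 3: (124, 11)  from 2·(45,4) + (34,3)
…
step 5: (2175, 193)  from 7·(293,26) + (124,11)
step 6: (24218, 2149)  from 11·(2175,193) + (293,26)
…
step 8: (367620, 32621)  from 2·(171701,15236) + (24218,2149)
step 9: (906941, 80478)  from 2·(367620,32621) + (171701,15236)
step 10: (1274561, 113099)  from 1·(906941,80478) + (367620,32621)
step 11: (4730624, 419775)  from 3·(1274561,113099) + (906941,80478)
→ (4730624, 419775).  Check: 4730624²=22378803429376, 127·419775²=22378803429375, difference 1.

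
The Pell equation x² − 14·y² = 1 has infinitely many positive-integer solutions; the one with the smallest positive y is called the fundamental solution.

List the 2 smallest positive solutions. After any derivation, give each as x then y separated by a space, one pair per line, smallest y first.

15 4
449 120

√14 → a₀=3, period (1,2,1,6); ℓ=4 even so k=3
k=0  a_k=3  p_k/q_k = 3/1
k=1  a_k=1  p_k/q_k = 4/1
k=2  a_k=2  p_k/q_k = 11/3
k=3  a_k=1  p_k/q_k = 15/4
(x₁, y₁) = (15, 4);  15² − 14·4² = 1 ✓
(x_2, y_2) = (15·15 + 14·4·4, 15·4 + 4·15) = (449, 120)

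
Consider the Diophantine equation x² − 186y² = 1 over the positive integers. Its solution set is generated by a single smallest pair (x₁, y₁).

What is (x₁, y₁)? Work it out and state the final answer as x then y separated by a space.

d=186: √d = [13; 1,1,1,3,4,3,1,1,1,26] (ℓ=10, even), read p_9/q_9
i=0: a=13 ⇒ p=13, q=1
…
i=2: a=1 ⇒ p=27, q=2
…
i=5: a=4 ⇒ p=641, q=47
i=6: a=3 ⇒ p=2073, q=152
…
i=8: a=1 ⇒ p=4787, q=351
i=9: a=1 ⇒ p=7501, q=550
fundamental: x₁=7501, y₁=550  (since 56265001 − 186·302500 = 1)

7501 550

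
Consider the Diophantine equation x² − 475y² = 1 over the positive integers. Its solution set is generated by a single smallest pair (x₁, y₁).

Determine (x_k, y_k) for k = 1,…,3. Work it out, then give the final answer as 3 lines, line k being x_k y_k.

√475 → a₀=21, period (1,3,1,6,2,6,1,3,1,42); ℓ=10 even so k=9
step 0: (21, 1)  from 21·(1,0) + (0,1)
…
step 2: (87, 4)  from 3·(22,1) + (21,1)
step 3: (109, 5)  from 1·(87,4) + (22,1)
step 4: (741, 34)  from 6·(109,5) + (87,4)
…
step 6: (10287, 472)  from 6·(1591,73) + (741,34)
step 7: (11878, 545)  from 1·(10287,472) + (1591,73)
step 8: (45921, 2107)  from 3·(11878,545) + (10287,472)
step 9: (57799, 2652)  from 1·(45921,2107) + (11878,545)
→ (57799, 2652).  Check: 57799²=3340724401, 475·2652²=3340724400, difference 1.
n=2: (57799,2652)∘(57799,2652) = (57799·57799+475·2652·2652, 57799·2652+2652·57799) = (6681448801,306565896)
n=3: (6681448801,306565896)∘(57799,2652) = (57799·6681448801+475·2652·306565896, 57799·306565896+2652·6681448801) = (772362118440199,35438404443156)

57799 2652
6681448801 306565896
772362118440199 35438404443156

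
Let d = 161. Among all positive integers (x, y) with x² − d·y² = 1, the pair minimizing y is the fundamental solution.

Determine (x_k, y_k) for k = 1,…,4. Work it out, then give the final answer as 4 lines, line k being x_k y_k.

11775 928
277301249 21854400
6530444402175 514671119072
153791965393920001 12120504832291200

√161 → a₀=12, period (1,2,4,1,2,1,4,2,1,24); ℓ=10 even so k=9
a_0=12:  p_0=12·1+0=12,  q_0=12·0+1=1
a_1=1:  p_1=1·12+1=13,  q_1=1·1+0=1
a_2=2:  p_2=2·13+12=38,  q_2=2·1+1=3
a_3=4:  p_3=4·38+13=165,  q_3=4·3+1=13
a_4=1:  p_4=1·165+38=203,  q_4=1·13+3=16
…
a_6=1:  p_6=1·571+203=774,  q_6=1·45+16=61
a_7=4:  p_7=4·774+571=3667,  q_7=4·61+45=289
a_8=2:  p_8=2·3667+774=8108,  q_8=2·289+61=639
a_9=1:  p_9=1·8108+3667=11775,  q_9=1·639+289=928
fundamental: x₁=11775, y₁=928  (since 138650625 − 161·861184 = 1)
(11775+928√161)^2 = 277301249 + 21854400√161
(11775+928√161)^3 = 6530444402175 + 514671119072√161
(11775+928√161)^4 = 153791965393920001 + 12120504832291200√161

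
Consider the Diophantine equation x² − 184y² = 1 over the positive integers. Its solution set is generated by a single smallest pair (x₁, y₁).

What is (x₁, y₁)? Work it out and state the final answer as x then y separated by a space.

24335 1794

√184 = [13; 1,1,3,2,1,2,1,2,3,1,1,26, …], period ℓ=12 (even) → k=11
step 0: (13, 1)  from 13·(1,0) + (0,1)
step 1: (14, 1)  from 1·(13,1) + (1,0)
step 2: (27, 2)  from 1·(14,1) + (13,1)
step 3: (95, 7)  from 3·(27,2) + (14,1)
…
step 6: (841, 62)  from 2·(312,23) + (217,16)
step 7: (1153, 85)  from 1·(841,62) + (312,23)
step 8: (3147, 232)  from 2·(1153,85) + (841,62)
step 9: (10594, 781)  from 3·(3147,232) + (1153,85)
step 10: (13741, 1013)  from 1·(10594,781) + (3147,232)
step 11: (24335, 1794)  from 1·(13741,1013) + (10594,781)
→ (24335, 1794).  Check: 24335²=592192225, 184·1794²=592192224, difference 1.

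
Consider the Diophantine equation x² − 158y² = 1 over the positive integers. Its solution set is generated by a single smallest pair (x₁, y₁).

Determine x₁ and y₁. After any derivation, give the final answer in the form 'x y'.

7743 616

√158 → a₀=12, period (1,1,3,12,3,1,1,24); ℓ=8 even so k=7
step 0: (12, 1)  from 12·(1,0) + (0,1)
…
step 6: (4412, 351)  from 1·(3331,265) + (1081,86)
step 7: (7743, 616)  from 1·(4412,351) + (3331,265)
→ (7743, 616).  Check: 7743²=59954049, 158·616²=59954048, difference 1.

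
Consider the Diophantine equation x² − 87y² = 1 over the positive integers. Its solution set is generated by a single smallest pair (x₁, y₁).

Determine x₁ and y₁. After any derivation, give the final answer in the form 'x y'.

d=87: √d = [9; 3,18] (ℓ=2, even), read p_1/q_1
i=0: a=9 ⇒ p=9, q=1
i=1: a=3 ⇒ p=28, q=3
→ (28, 3).  Check: 28²=784, 87·3²=783, difference 1.

28 3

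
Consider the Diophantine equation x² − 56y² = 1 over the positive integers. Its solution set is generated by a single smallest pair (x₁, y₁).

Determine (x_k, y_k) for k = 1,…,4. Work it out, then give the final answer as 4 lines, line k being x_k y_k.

15 2
449 60
13455 1798
403201 53880

√56 = [7; 2,14, …], period ℓ=2 (even) → k=1
a_0=7:  p_0=7·1+0=7,  q_0=7·0+1=1
a_1=2:  p_1=2·7+1=15,  q_1=2·1+0=2
(x₁, y₁) = (15, 2);  15² − 56·2² = 1 ✓
(x_2, y_2) = (15·15 + 56·2·2, 15·2 + 2·15) = (449, 60)
(x_3, y_3) = (15·449 + 56·2·60, 15·60 + 2·449) = (13455, 1798)
(x_4, y_4) = (15·13455 + 56·2·1798, 15·1798 + 2·13455) = (403201, 53880)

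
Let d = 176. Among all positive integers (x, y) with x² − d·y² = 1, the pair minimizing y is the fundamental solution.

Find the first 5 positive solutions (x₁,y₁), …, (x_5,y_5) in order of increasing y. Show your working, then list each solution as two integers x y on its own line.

199 15
79201 5970
31521799 2376045
12545596801 945659940
4993116004999 376370280075

d=176: √d = [13; 3,1,3,26] (ℓ=4, even), read p_3/q_3
step 0: (13, 1)  from 13·(1,0) + (0,1)
…
step 2: (53, 4)  from 1·(40,3) + (13,1)
step 3: (199, 15)  from 3·(53,4) + (40,3)
(x₁, y₁) = (199, 15);  199² − 176·15² = 1 ✓
(199+15√176)^2 = 79201 + 5970√176
(199+15√176)^3 = 31521799 + 2376045√176
(199+15√176)^4 = 12545596801 + 945659940√176
(199+15√176)^5 = 4993116004999 + 376370280075√176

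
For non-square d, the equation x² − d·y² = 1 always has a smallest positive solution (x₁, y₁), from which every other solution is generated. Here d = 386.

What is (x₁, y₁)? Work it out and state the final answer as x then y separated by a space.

√386 → a₀=19, period (1,1,1,4,1,18,1,4,1,1,1,38); ℓ=12 even so k=11
step 0: (19, 1)  from 19·(1,0) + (0,1)
…
step 4: (275, 14)  from 4·(59,3) + (39,2)
step 5: (334, 17)  from 1·(275,14) + (59,3)
…
step 8: (32771, 1668)  from 4·(6621,337) + (6287,320)
step 9: (39392, 2005)  from 1·(32771,1668) + (6621,337)
step 10: (72163, 3673)  from 1·(39392,2005) + (32771,1668)
step 11: (111555, 5678)  from 1·(72163,3673) + (39392,2005)
→ (111555, 5678).  Check: 111555²=12444518025, 386·5678²=12444518024, difference 1.

111555 5678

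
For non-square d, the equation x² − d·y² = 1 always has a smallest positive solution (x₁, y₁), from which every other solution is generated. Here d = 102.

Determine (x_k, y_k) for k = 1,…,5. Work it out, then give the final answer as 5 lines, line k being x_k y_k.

d=102: √d = [10; 10,20] (ℓ=2, even), read p_1/q_1
a_0=10:  p_0=10·1+0=10,  q_0=10·0+1=1
a_1=10:  p_1=10·10+1=101,  q_1=10·1+0=10
fundamental: x₁=101, y₁=10  (since 10201 − 102·100 = 1)
(x_2, y_2) = (101·101 + 102·10·10, 101·10 + 10·101) = (20401, 2020)
(x_3, y_3) = (101·20401 + 102·10·2020, 101·2020 + 10·20401) = (4120901, 408030)
(x_4, y_4) = (101·4120901 + 102·10·408030, 101·408030 + 10·4120901) = (832401601, 82420040)
(x_5, y_5) = (101·832401601 + 102·10·82420040, 101·82420040 + 10·832401601) = (168141002501, 16648440050)

101 10
20401 2020
4120901 408030
832401601 82420040
168141002501 16648440050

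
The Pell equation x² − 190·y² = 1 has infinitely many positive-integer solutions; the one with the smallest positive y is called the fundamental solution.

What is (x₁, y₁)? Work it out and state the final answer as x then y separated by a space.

52021 3774

[13; 1,3,1,1,1,…,3,1,26] for √190; ℓ=14 ⇒ convergent index 13
k=0  a_k=13  p_k/q_k = 13/1
k=1  a_k=1  p_k/q_k = 14/1
…
k=3  a_k=1  p_k/q_k = 69/5
k=4  a_k=1  p_k/q_k = 124/9
k=5  a_k=1  p_k/q_k = 193/14
k=6  a_k=2  p_k/q_k = 510/37
k=7  a_k=2  p_k/q_k = 1213/88
k=8  a_k=2  p_k/q_k = 2936/213
k=9  a_k=1  p_k/q_k = 4149/301
k=10  a_k=1  p_k/q_k = 7085/514
k=11  a_k=1  p_k/q_k = 11234/815
k=12  a_k=3  p_k/q_k = 40787/2959
k=13  a_k=1  p_k/q_k = 52021/3774
(x₁, y₁) = (52021, 3774);  52021² − 190·3774² = 1 ✓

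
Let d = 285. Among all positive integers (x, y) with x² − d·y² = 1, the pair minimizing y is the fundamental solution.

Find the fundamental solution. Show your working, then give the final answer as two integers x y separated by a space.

2431 144

√285 = [16; 1,7,2,7,1,32, …], period ℓ=6 (even) → k=5
k=0  a_k=16  p_k/q_k = 16/1
k=1  a_k=1  p_k/q_k = 17/1
k=2  a_k=7  p_k/q_k = 135/8
k=3  a_k=2  p_k/q_k = 287/17
k=4  a_k=7  p_k/q_k = 2144/127
k=5  a_k=1  p_k/q_k = 2431/144
fundamental: x₁=2431, y₁=144  (since 5909761 − 285·20736 = 1)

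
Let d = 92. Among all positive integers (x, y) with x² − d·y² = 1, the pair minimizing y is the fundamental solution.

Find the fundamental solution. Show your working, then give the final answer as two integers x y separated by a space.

1151 120

√92 → a₀=9, period (1,1,2,4,2,1,1,18); ℓ=8 even so k=7
k=0  a_k=9  p_k/q_k = 9/1
k=1  a_k=1  p_k/q_k = 10/1
…
k=3  a_k=2  p_k/q_k = 48/5
…
k=5  a_k=2  p_k/q_k = 470/49
k=6  a_k=1  p_k/q_k = 681/71
k=7  a_k=1  p_k/q_k = 1151/120
(x₁, y₁) = (1151, 120);  1151² − 92·120² = 1 ✓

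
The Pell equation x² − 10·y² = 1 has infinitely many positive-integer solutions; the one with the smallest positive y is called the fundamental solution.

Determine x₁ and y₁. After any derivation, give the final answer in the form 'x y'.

√10 → a₀=3, period (6); ℓ=1 odd so k=1
a_0=3:  p_0=3·1+0=3,  q_0=3·0+1=1
a_1=6:  p_1=6·3+1=19,  q_1=6·1+0=6
fundamental: x₁=19, y₁=6  (since 361 − 10·36 = 1)

19 6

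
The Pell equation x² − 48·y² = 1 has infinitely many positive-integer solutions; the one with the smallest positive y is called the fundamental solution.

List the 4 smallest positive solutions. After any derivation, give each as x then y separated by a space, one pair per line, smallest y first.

[6; 1,12] for √48; ℓ=2 ⇒ convergent index 1
i=0: a=6 ⇒ p=6, q=1
i=1: a=1 ⇒ p=7, q=1
fundamental: x₁=7, y₁=1  (since 49 − 48·1 = 1)
(x_2, y_2) = (7·7 + 48·1·1, 7·1 + 1·7) = (97, 14)
(x_3, y_3) = (7·97 + 48·1·14, 7·14 + 1·97) = (1351, 195)
(x_4, y_4) = (7·1351 + 48·1·195, 7·195 + 1·1351) = (18817, 2716)

7 1
97 14
1351 195
18817 2716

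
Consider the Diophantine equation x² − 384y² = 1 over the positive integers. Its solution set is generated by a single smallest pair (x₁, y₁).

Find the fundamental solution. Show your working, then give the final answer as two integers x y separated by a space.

4801 245

√384 = [19; 1,1,2,9,2,1,1,38, …], period ℓ=8 (even) → k=7
step 0: (19, 1)  from 19·(1,0) + (0,1)
step 1: (20, 1)  from 1·(19,1) + (1,0)
step 2: (39, 2)  from 1·(20,1) + (19,1)
step 3: (98, 5)  from 2·(39,2) + (20,1)
step 4: (921, 47)  from 9·(98,5) + (39,2)
step 5: (1940, 99)  from 2·(921,47) + (98,5)
step 6: (2861, 146)  from 1·(1940,99) + (921,47)
step 7: (4801, 245)  from 1·(2861,146) + (1940,99)
(x₁, y₁) = (4801, 245);  4801² − 384·245² = 1 ✓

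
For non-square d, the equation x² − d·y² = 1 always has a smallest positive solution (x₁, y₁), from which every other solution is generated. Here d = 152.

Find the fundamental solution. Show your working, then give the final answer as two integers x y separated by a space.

37 3

√152 = [12; 3,24, …], period ℓ=2 (even) → k=1
a_0=12:  p_0=12·1+0=12,  q_0=12·0+1=1
a_1=3:  p_1=3·12+1=37,  q_1=3·1+0=3
(x₁, y₁) = (37, 3);  37² − 152·3² = 1 ✓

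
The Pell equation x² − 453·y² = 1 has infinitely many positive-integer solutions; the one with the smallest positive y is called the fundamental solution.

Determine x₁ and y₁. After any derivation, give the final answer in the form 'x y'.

1653751 77700

[21; 3,1,1,10,14,10,1,1,3,42] for √453; ℓ=10 ⇒ convergent index 9
i=0: a=21 ⇒ p=21, q=1
…
i=4: a=10 ⇒ p=1575, q=74
i=5: a=14 ⇒ p=22199, q=1043
i=6: a=10 ⇒ p=223565, q=10504
…
i=8: a=1 ⇒ p=469329, q=22051
i=9: a=3 ⇒ p=1653751, q=77700
fundamental: x₁=1653751, y₁=77700  (since 2734892370001 − 453·6037290000 = 1)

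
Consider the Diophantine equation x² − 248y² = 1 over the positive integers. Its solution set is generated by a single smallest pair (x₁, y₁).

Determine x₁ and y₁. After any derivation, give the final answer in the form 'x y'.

63 4

d=248: √d = [15; 1,2,1,30] (ℓ=4, even), read p_3/q_3
a_0=15:  p_0=15·1+0=15,  q_0=15·0+1=1
…
a_2=2:  p_2=2·16+15=47,  q_2=2·1+1=3
a_3=1:  p_3=1·47+16=63,  q_3=1·3+1=4
→ (63, 4).  Check: 63²=3969, 248·4²=3968, difference 1.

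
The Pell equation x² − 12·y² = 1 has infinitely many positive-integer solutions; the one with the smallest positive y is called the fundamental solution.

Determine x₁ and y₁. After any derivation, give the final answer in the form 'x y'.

7 2

√12 = [3; 2,6, …], period ℓ=2 (even) → k=1
i=0: a=3 ⇒ p=3, q=1
i=1: a=2 ⇒ p=7, q=2
fundamental: x₁=7, y₁=2  (since 49 − 12·4 = 1)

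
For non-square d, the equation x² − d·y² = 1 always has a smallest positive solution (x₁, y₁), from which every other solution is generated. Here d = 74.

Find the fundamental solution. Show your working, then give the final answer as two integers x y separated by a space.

[8; 1,1,1,1,16] for √74; ℓ=5 ⇒ convergent index 9
step 0: (8, 1)  from 8·(1,0) + (0,1)
step 1: (9, 1)  from 1·(8,1) + (1,0)
…
step 4: (43, 5)  from 1·(26,3) + (17,2)
…
step 7: (1471, 171)  from 1·(757,88) + (714,83)
step 8: (2228, 259)  from 1·(1471,171) + (757,88)
step 9: (3699, 430)  from 1·(2228,259) + (1471,171)
→ (3699, 430).  Check: 3699²=13682601, 74·430²=13682600, difference 1.

3699 430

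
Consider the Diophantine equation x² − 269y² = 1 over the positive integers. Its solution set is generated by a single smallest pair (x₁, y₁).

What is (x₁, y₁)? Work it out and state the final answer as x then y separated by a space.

d=269: √d = [16; 2,2,32] (ℓ=3, odd), read p_5/q_5
i=0: a=16 ⇒ p=16, q=1
i=1: a=2 ⇒ p=33, q=2
…
i=3: a=32 ⇒ p=2657, q=162
i=4: a=2 ⇒ p=5396, q=329
i=5: a=2 ⇒ p=13449, q=820
(x₁, y₁) = (13449, 820);  13449² − 269·820² = 1 ✓

13449 820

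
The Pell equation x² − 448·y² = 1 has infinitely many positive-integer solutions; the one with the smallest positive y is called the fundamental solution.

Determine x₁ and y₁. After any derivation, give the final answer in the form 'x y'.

√448 = [21; 6,42, …], period ℓ=2 (even) → k=1
step 0: (21, 1)  from 21·(1,0) + (0,1)
step 1: (127, 6)  from 6·(21,1) + (1,0)
(x₁, y₁) = (127, 6);  127² − 448·6² = 1 ✓

127 6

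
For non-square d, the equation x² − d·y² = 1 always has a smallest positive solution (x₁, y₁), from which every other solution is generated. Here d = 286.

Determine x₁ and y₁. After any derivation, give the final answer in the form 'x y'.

[16; 1,10,3,3,2,3,3,10,1,32] for √286; ℓ=10 ⇒ convergent index 9
k=0  a_k=16  p_k/q_k = 16/1
…
k=2  a_k=10  p_k/q_k = 186/11
k=3  a_k=3  p_k/q_k = 575/34
k=4  a_k=3  p_k/q_k = 1911/113
k=5  a_k=2  p_k/q_k = 4397/260
k=6  a_k=3  p_k/q_k = 15102/893
k=7  a_k=3  p_k/q_k = 49703/2939
k=8  a_k=10  p_k/q_k = 512132/30283
k=9  a_k=1  p_k/q_k = 561835/33222
fundamental: x₁=561835, y₁=33222  (since 315658567225 − 286·1103701284 = 1)

561835 33222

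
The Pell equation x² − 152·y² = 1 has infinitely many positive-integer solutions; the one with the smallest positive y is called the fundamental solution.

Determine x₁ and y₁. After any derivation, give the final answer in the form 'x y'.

√152 = [12; 3,24, …], period ℓ=2 (even) → k=1
k=0  a_k=12  p_k/q_k = 12/1
k=1  a_k=3  p_k/q_k = 37/3
(x₁, y₁) = (37, 3);  37² − 152·3² = 1 ✓

37 3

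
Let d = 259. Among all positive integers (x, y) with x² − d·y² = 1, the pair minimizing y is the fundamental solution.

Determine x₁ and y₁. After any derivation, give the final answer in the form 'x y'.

[16; 10,1,2,3,4,3,2,1,10,32] for √259; ℓ=10 ⇒ convergent index 9
a_0=16:  p_0=16·1+0=16,  q_0=16·0+1=1
…
a_2=1:  p_2=1·161+16=177,  q_2=1·10+1=11
a_3=2:  p_3=2·177+161=515,  q_3=2·11+10=32
a_4=3:  p_4=3·515+177=1722,  q_4=3·32+11=107
a_5=4:  p_5=4·1722+515=7403,  q_5=4·107+32=460
a_6=3:  p_6=3·7403+1722=23931,  q_6=3·460+107=1487
…
a_8=1:  p_8=1·55265+23931=79196,  q_8=1·3434+1487=4921
a_9=10:  p_9=10·79196+55265=847225,  q_9=10·4921+3434=52644
→ (847225, 52644).  Check: 847225²=717790200625, 259·52644²=717790200624, difference 1.

847225 52644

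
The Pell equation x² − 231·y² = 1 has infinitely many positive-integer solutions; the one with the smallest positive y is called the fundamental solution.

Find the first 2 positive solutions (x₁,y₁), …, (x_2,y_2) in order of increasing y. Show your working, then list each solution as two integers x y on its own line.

[15; 5,30] for √231; ℓ=2 ⇒ convergent index 1
step 0: (15, 1)  from 15·(1,0) + (0,1)
step 1: (76, 5)  from 5·(15,1) + (1,0)
→ (76, 5).  Check: 76²=5776, 231·5²=5775, difference 1.
(76+5√231)^2 = 11551 + 760√231

76 5
11551 760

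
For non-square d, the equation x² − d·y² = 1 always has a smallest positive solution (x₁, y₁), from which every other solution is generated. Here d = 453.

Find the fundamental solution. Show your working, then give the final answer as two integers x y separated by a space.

√453 = [21; 3,1,1,10,14,10,1,1,3,42, …], period ℓ=10 (even) → k=9
i=0: a=21 ⇒ p=21, q=1
i=1: a=3 ⇒ p=64, q=3
…
i=6: a=10 ⇒ p=223565, q=10504
i=7: a=1 ⇒ p=245764, q=11547
i=8: a=1 ⇒ p=469329, q=22051
i=9: a=3 ⇒ p=1653751, q=77700
fundamental: x₁=1653751, y₁=77700  (since 2734892370001 − 453·6037290000 = 1)

1653751 77700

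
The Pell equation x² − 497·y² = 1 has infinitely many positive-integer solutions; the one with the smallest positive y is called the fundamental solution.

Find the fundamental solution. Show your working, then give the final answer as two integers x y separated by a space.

√497 → a₀=22, period (3,2,2,5,6,5,2,2,3,44); ℓ=10 even so k=9
k=0  a_k=22  p_k/q_k = 22/1
k=1  a_k=3  p_k/q_k = 67/3
k=2  a_k=2  p_k/q_k = 156/7
k=3  a_k=2  p_k/q_k = 379/17
k=4  a_k=5  p_k/q_k = 2051/92
…
k=6  a_k=5  p_k/q_k = 65476/2937
k=7  a_k=2  p_k/q_k = 143637/6443
k=8  a_k=2  p_k/q_k = 352750/15823
k=9  a_k=3  p_k/q_k = 1201887/53912
→ (1201887, 53912).  Check: 1201887²=1444532360769, 497·53912²=1444532360768, difference 1.

1201887 53912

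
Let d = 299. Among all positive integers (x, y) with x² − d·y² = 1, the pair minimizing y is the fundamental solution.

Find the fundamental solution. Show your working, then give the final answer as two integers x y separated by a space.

415 24

√299 → a₀=17, period (3,2,3,34); ℓ=4 even so k=3
k=0  a_k=17  p_k/q_k = 17/1
…
k=2  a_k=2  p_k/q_k = 121/7
k=3  a_k=3  p_k/q_k = 415/24
(x₁, y₁) = (415, 24);  415² − 299·24² = 1 ✓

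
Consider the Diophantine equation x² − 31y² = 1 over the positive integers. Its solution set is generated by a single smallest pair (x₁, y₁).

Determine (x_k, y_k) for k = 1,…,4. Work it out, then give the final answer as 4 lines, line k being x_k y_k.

d=31: √d = [5; 1,1,3,5,3,1,1,10] (ℓ=8, even), read p_7/q_7
a_0=5:  p_0=5·1+0=5,  q_0=5·0+1=1
a_1=1:  p_1=1·5+1=6,  q_1=1·1+0=1
a_2=1:  p_2=1·6+5=11,  q_2=1·1+1=2
…
a_5=3:  p_5=3·206+39=657,  q_5=3·37+7=118
a_6=1:  p_6=1·657+206=863,  q_6=1·118+37=155
a_7=1:  p_7=1·863+657=1520,  q_7=1·155+118=273
(x₁, y₁) = (1520, 273);  1520² − 31·273² = 1 ✓
k=2:  x_2 = 1520·1520+31·273·273 = 4620799,  y_2 = 1520·273+273·1520 = 829920
k=3:  x_3 = 1520·4620799+31·273·829920 = 14047227440,  y_3 = 1520·829920+273·4620799 = 2522956527
k=4:  x_4 = 1520·14047227440+31·273·2522956527 = 42703566796801,  y_4 = 1520·2522956527+273·14047227440 = 7669787012160

1520 273
4620799 829920
14047227440 2522956527
42703566796801 7669787012160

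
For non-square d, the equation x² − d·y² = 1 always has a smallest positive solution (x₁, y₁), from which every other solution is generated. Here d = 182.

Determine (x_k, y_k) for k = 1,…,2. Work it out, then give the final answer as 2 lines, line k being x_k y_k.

√182 = [13; 2,26, …], period ℓ=2 (even) → k=1
k=0  a_k=13  p_k/q_k = 13/1
k=1  a_k=2  p_k/q_k = 27/2
→ (27, 2).  Check: 27²=729, 182·2²=728, difference 1.
k=2:  x_2 = 27·27+182·2·2 = 1457,  y_2 = 27·2+2·27 = 108

27 2
1457 108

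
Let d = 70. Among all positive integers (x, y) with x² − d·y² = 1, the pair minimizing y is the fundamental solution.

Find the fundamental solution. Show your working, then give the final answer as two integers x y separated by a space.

√70 = [8; 2,1,2,1,2,16, …], period ℓ=6 (even) → k=5
a_0=8:  p_0=8·1+0=8,  q_0=8·0+1=1
…
a_2=1:  p_2=1·17+8=25,  q_2=1·2+1=3
a_3=2:  p_3=2·25+17=67,  q_3=2·3+2=8
a_4=1:  p_4=1·67+25=92,  q_4=1·8+3=11
a_5=2:  p_5=2·92+67=251,  q_5=2·11+8=30
(x₁, y₁) = (251, 30);  251² − 70·30² = 1 ✓

251 30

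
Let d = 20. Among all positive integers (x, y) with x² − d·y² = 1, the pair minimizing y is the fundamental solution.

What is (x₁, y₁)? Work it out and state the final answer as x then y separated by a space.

9 2

√20 = [4; 2,8, …], period ℓ=2 (even) → k=1
a_0=4:  p_0=4·1+0=4,  q_0=4·0+1=1
a_1=2:  p_1=2·4+1=9,  q_1=2·1+0=2
(x₁, y₁) = (9, 2);  9² − 20·2² = 1 ✓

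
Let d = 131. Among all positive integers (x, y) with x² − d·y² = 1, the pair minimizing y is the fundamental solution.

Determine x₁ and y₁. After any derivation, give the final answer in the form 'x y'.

10610 927

√131 = [11; 2,4,11,4,2,22, …], period ℓ=6 (even) → k=5
a_0=11:  p_0=11·1+0=11,  q_0=11·0+1=1
…
a_4=4:  p_4=4·1156+103=4727,  q_4=4·101+9=413
a_5=2:  p_5=2·4727+1156=10610,  q_5=2·413+101=927
fundamental: x₁=10610, y₁=927  (since 112572100 − 131·859329 = 1)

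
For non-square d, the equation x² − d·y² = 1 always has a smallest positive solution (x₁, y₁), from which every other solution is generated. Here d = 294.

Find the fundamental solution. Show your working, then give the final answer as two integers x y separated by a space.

4801 280

√294 → a₀=17, period (6,1,4,1,6,34); ℓ=6 even so k=5
step 0: (17, 1)  from 17·(1,0) + (0,1)
…
step 2: (120, 7)  from 1·(103,6) + (17,1)
…
step 4: (703, 41)  from 1·(583,34) + (120,7)
step 5: (4801, 280)  from 6·(703,41) + (583,34)
fundamental: x₁=4801, y₁=280  (since 23049601 − 294·78400 = 1)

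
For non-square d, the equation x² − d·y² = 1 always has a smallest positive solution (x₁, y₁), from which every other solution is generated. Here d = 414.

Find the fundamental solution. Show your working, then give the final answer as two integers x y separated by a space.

24335 1196

d=414: √d = [20; 2,1,7,2,7,1,2,40] (ℓ=8, even), read p_7/q_7
i=0: a=20 ⇒ p=20, q=1
i=1: a=2 ⇒ p=41, q=2
i=2: a=1 ⇒ p=61, q=3
…
i=4: a=2 ⇒ p=997, q=49
…
i=6: a=1 ⇒ p=8444, q=415
i=7: a=2 ⇒ p=24335, q=1196
fundamental: x₁=24335, y₁=1196  (since 592192225 − 414·1430416 = 1)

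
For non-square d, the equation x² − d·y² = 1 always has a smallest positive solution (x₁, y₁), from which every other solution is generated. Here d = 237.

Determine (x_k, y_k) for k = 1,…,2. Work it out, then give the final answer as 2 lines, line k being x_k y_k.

[15; 2,1,1,7,10,7,1,1,2,30] for √237; ℓ=10 ⇒ convergent index 9
a_0=15:  p_0=15·1+0=15,  q_0=15·0+1=1
…
a_4=7:  p_4=7·77+46=585,  q_4=7·5+3=38
a_5=10:  p_5=10·585+77=5927,  q_5=10·38+5=385
…
a_7=1:  p_7=1·42074+5927=48001,  q_7=1·2733+385=3118
a_8=1:  p_8=1·48001+42074=90075,  q_8=1·3118+2733=5851
a_9=2:  p_9=2·90075+48001=228151,  q_9=2·5851+3118=14820
(x₁, y₁) = (228151, 14820);  228151² − 237·14820² = 1 ✓
k=2:  x_2 = 228151·228151+237·14820·14820 = 104105757601,  y_2 = 228151·14820+14820·228151 = 6762395640

228151 14820
104105757601 6762395640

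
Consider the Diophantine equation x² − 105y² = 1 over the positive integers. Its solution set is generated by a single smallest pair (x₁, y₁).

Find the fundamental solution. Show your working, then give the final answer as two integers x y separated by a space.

41 4

[10; 4,20] for √105; ℓ=2 ⇒ convergent index 1
k=0  a_k=10  p_k/q_k = 10/1
k=1  a_k=4  p_k/q_k = 41/4
→ (41, 4).  Check: 41²=1681, 105·4²=1680, difference 1.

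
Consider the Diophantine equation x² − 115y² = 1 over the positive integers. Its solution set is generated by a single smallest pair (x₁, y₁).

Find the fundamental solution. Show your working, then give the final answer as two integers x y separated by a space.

1126 105

√115 = [10; 1,2,1,1,1,1,1,2,1,20, …], period ℓ=10 (even) → k=9
a_0=10:  p_0=10·1+0=10,  q_0=10·0+1=1
…
a_3=1:  p_3=1·32+11=43,  q_3=1·3+1=4
a_4=1:  p_4=1·43+32=75,  q_4=1·4+3=7
…
a_7=1:  p_7=1·193+118=311,  q_7=1·18+11=29
a_8=2:  p_8=2·311+193=815,  q_8=2·29+18=76
a_9=1:  p_9=1·815+311=1126,  q_9=1·76+29=105
(x₁, y₁) = (1126, 105);  1126² − 115·105² = 1 ✓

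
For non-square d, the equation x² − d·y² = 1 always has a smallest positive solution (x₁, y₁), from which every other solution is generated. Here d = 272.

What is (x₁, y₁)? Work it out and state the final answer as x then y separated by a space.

33 2

√272 → a₀=16, period (2,32); ℓ=2 even so k=1
i=0: a=16 ⇒ p=16, q=1
i=1: a=2 ⇒ p=33, q=2
fundamental: x₁=33, y₁=2  (since 1089 − 272·4 = 1)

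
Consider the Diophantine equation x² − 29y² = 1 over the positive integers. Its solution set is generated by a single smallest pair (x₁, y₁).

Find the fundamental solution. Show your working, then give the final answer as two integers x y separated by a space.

[5; 2,1,1,2,10] for √29; ℓ=5 ⇒ convergent index 9
a_0=5:  p_0=5·1+0=5,  q_0=5·0+1=1
…
a_2=1:  p_2=1·11+5=16,  q_2=1·2+1=3
…
a_4=2:  p_4=2·27+16=70,  q_4=2·5+3=13
a_5=10:  p_5=10·70+27=727,  q_5=10·13+5=135
a_6=2:  p_6=2·727+70=1524,  q_6=2·135+13=283
…
a_8=1:  p_8=1·2251+1524=3775,  q_8=1·418+283=701
a_9=2:  p_9=2·3775+2251=9801,  q_9=2·701+418=1820
fundamental: x₁=9801, y₁=1820  (since 96059601 − 29·3312400 = 1)

9801 1820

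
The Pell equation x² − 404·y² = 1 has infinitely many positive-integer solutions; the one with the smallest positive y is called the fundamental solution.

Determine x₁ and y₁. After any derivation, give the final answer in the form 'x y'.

201 10

[20; 10,40] for √404; ℓ=2 ⇒ convergent index 1
step 0: (20, 1)  from 20·(1,0) + (0,1)
step 1: (201, 10)  from 10·(20,1) + (1,0)
→ (201, 10).  Check: 201²=40401, 404·10²=40400, difference 1.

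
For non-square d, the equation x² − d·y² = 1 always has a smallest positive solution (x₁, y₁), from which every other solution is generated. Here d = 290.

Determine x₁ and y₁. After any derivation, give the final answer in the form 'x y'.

√290 = [17; 34, …], period ℓ=1 (odd) → k=1
i=0: a=17 ⇒ p=17, q=1
i=1: a=34 ⇒ p=579, q=34
→ (579, 34).  Check: 579²=335241, 290·34²=335240, difference 1.

579 34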